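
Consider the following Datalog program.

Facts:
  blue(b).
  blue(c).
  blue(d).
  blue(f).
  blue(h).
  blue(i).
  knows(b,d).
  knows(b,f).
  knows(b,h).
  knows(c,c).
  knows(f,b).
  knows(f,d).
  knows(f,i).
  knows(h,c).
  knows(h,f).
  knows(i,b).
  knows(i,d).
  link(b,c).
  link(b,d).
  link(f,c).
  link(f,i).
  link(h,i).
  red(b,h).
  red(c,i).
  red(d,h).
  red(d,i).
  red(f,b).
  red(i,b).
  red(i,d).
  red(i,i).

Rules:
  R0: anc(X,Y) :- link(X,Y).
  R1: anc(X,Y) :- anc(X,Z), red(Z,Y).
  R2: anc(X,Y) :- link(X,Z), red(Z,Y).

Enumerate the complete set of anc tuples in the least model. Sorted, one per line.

anc(b,b)
anc(b,c)
anc(b,d)
anc(b,h)
anc(b,i)
anc(f,b)
anc(f,c)
anc(f,d)
anc(f,h)
anc(f,i)
anc(h,b)
anc(h,d)
anc(h,h)
anc(h,i)

round 1: derive anc(b,c) via R0 from link(b,c)
round 1: derive anc(b,d) via R0 from link(b,d)
round 1: derive anc(f,c) via R0 from link(f,c)
round 1: derive anc(f,i) via R0 from link(f,i)
round 1: derive anc(h,i) via R0 from link(h,i)
round 1: derive anc(b,h) via R2 from link(b,d), red(d,h)
round 1: derive anc(b,i) via R2 from link(b,c), red(c,i)
round 1: derive anc(f,b) via R2 from link(f,i), red(i,b)
round 1: derive anc(f,d) via R2 from link(f,i), red(i,d)
round 1: derive anc(h,b) via R2 from link(h,i), red(i,b)
round 1: derive anc(h,d) via R2 from link(h,i), red(i,d)
round 2: derive anc(b,b) via R1 from anc(b,i), red(i,b)
round 2: derive anc(f,h) via R1 from anc(f,b), red(b,h)
round 2: derive anc(h,h) via R1 from anc(h,b), red(b,h)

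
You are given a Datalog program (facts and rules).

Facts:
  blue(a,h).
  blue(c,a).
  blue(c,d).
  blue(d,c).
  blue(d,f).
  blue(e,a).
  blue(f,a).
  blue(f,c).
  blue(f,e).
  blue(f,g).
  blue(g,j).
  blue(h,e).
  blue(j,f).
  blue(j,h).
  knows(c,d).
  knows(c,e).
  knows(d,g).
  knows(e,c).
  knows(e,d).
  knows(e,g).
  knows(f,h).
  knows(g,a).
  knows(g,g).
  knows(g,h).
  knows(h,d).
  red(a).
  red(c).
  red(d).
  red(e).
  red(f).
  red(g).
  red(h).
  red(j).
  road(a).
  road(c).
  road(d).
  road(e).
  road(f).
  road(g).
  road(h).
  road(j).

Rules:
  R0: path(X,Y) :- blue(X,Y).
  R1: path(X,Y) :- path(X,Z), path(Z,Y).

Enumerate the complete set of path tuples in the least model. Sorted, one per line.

round 1: derive path(a,h) via R0 from blue(a,h)
round 1: derive path(c,a) via R0 from blue(c,a)
round 1: derive path(c,d) via R0 from blue(c,d)
round 1: derive path(d,c) via R0 from blue(d,c)
round 1: derive path(d,f) via R0 from blue(d,f)
round 1: derive path(e,a) via R0 from blue(e,a)
round 1: derive path(f,a) via R0 from blue(f,a)
round 1: derive path(f,c) via R0 from blue(f,c)
round 1: derive path(f,e) via R0 from blue(f,e)
round 1: derive path(f,g) via R0 from blue(f,g)
round 1: derive path(g,j) via R0 from blue(g,j)
round 1: derive path(h,e) via R0 from blue(h,e)
round 1: derive path(j,f) via R0 from blue(j,f)
round 1: derive path(j,h) via R0 from blue(j,h)
round 2: derive path(a,e) via R1 from path(a,h), path(h,e)
round 2: derive path(c,c) via R1 from path(c,d), path(d,c)
round 2: derive path(c,f) via R1 from path(c,d), path(d,f)
round 2: derive path(c,h) via R1 from path(c,a), path(a,h)
round 2: derive path(d,a) via R1 from path(d,c), path(c,a)
round 2: derive path(d,d) via R1 from path(d,c), path(c,d)
round 2: derive path(d,e) via R1 from path(d,f), path(f,e)
round 2: derive path(d,g) via R1 from path(d,f), path(f,g)
round 2: derive path(e,h) via R1 from path(e,a), path(a,h)
round 2: derive path(f,d) via R1 from path(f,c), path(c,d)
round 2: derive path(f,h) via R1 from path(f,a), path(a,h)
round 2: derive path(f,j) via R1 from path(f,g), path(g,j)
round 2: derive path(g,f) via R1 from path(g,j), path(j,f)
round 2: derive path(g,h) via R1 from path(g,j), path(j,h)
round 2: derive path(h,a) via R1 from path(h,e), path(e,a)
round 2: derive path(j,a) via R1 from path(j,f), path(f,a)
round 2: derive path(j,c) via R1 from path(j,f), path(f,c)
round 2: derive path(j,e) via R1 from path(j,f), path(f,e)
round 2: derive path(j,g) via R1 from path(j,f), path(f,g)
round 3: derive path(a,a) via R1 from path(a,e), path(e,a)
round 3: derive path(c,e) via R1 from path(c,a), path(a,e)
round 3: derive path(c,g) via R1 from path(c,d), path(d,g)
round 3: derive path(c,j) via R1 from path(c,f), path(f,j)
round 3: derive path(d,h) via R1 from path(d,a), path(a,h)
round 3: derive path(d,j) via R1 from path(d,f), path(f,j)
round 3: derive path(e,e) via R1 from path(e,a), path(a,e)
round 3: derive path(f,f) via R1 from path(f,c), path(c,f)
round 3: derive path(g,a) via R1 from path(g,f), path(f,a)
round 3: derive path(g,c) via R1 from path(g,f), path(f,c)
round 3: derive path(g,d) via R1 from path(g,f), path(f,d)
round 3: derive path(g,e) via R1 from path(g,f), path(f,e)
round 3: derive path(g,g) via R1 from path(g,f), path(f,g)
round 3: derive path(h,h) via R1 from path(h,a), path(a,h)
round 3: derive path(j,d) via R1 from path(j,c), path(c,d)
round 3: derive path(j,j) via R1 from path(j,f), path(f,j)

path(a,a)
path(a,e)
path(a,h)
path(c,a)
path(c,c)
path(c,d)
path(c,e)
path(c,f)
path(c,g)
path(c,h)
path(c,j)
path(d,a)
path(d,c)
path(d,d)
path(d,e)
path(d,f)
path(d,g)
path(d,h)
path(d,j)
path(e,a)
path(e,e)
path(e,h)
path(f,a)
path(f,c)
path(f,d)
path(f,e)
path(f,f)
path(f,g)
path(f,h)
path(f,j)
path(g,a)
path(g,c)
path(g,d)
path(g,e)
path(g,f)
path(g,g)
path(g,h)
path(g,j)
path(h,a)
path(h,e)
path(h,h)
path(j,a)
path(j,c)
path(j,d)
path(j,e)
path(j,f)
path(j,g)
path(j,h)
path(j,j)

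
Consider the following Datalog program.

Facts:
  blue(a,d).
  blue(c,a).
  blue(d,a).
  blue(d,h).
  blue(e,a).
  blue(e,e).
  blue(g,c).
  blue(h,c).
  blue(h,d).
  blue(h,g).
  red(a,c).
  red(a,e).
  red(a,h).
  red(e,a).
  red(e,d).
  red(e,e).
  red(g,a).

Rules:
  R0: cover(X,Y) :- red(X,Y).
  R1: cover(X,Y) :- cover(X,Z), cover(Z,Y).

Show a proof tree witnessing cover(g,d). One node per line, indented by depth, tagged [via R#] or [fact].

cover(g,d)  [via R1]
  cover(g,a)  [via R0]
    red(g,a)  [fact]
  cover(a,d)  [via R1]
    cover(a,e)  [via R0]
      red(a,e)  [fact]
    cover(e,d)  [via R0]
      red(e,d)  [fact]

round 1: derive cover(a,c) via R0 from red(a,c)
round 1: derive cover(a,e) via R0 from red(a,e)
round 1: derive cover(a,h) via R0 from red(a,h)
round 1: derive cover(e,a) via R0 from red(e,a)
round 1: derive cover(e,d) via R0 from red(e,d)
round 1: derive cover(e,e) via R0 from red(e,e)
round 1: derive cover(g,a) via R0 from red(g,a)
round 2: derive cover(a,a) via R1 from cover(a,e), cover(e,a)
round 2: derive cover(a,d) via R1 from cover(a,e), cover(e,d)
round 2: derive cover(e,c) via R1 from cover(e,a), cover(a,c)
round 2: derive cover(e,h) via R1 from cover(e,a), cover(a,h)
round 2: derive cover(g,c) via R1 from cover(g,a), cover(a,c)
round 2: derive cover(g,e) via R1 from cover(g,a), cover(a,e)
round 2: derive cover(g,h) via R1 from cover(g,a), cover(a,h)
round 3: derive cover(g,d) via R1 from cover(g,a), cover(a,d)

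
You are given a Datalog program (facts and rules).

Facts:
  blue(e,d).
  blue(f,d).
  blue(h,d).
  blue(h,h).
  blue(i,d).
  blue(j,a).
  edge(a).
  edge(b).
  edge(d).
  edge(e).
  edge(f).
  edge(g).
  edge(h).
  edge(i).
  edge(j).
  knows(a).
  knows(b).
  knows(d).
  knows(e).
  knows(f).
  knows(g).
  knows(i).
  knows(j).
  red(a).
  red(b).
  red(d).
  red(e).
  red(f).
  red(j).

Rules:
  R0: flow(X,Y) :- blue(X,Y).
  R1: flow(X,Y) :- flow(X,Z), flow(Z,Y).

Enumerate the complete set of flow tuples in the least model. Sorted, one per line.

flow(e,d)
flow(f,d)
flow(h,d)
flow(h,h)
flow(i,d)
flow(j,a)

round 1: derive flow(e,d) via R0 from blue(e,d)
round 1: derive flow(f,d) via R0 from blue(f,d)
round 1: derive flow(h,d) via R0 from blue(h,d)
round 1: derive flow(h,h) via R0 from blue(h,h)
round 1: derive flow(i,d) via R0 from blue(i,d)
round 1: derive flow(j,a) via R0 from blue(j,a)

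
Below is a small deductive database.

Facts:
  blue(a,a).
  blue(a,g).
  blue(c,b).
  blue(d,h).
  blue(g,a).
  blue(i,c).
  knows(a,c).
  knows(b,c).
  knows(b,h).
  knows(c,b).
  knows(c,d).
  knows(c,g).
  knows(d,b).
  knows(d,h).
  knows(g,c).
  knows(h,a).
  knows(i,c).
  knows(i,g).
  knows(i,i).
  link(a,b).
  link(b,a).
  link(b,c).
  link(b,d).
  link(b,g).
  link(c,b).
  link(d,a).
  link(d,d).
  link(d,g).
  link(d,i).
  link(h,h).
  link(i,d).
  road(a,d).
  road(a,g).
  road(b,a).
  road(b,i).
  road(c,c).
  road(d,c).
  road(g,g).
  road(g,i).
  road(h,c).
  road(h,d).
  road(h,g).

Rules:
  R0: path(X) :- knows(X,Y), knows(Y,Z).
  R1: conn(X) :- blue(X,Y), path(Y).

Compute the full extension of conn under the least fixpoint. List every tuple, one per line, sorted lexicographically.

round 1: derive path(a) via R0 from knows(a,c), knows(c,b)
round 1: derive path(b) via R0 from knows(b,c), knows(c,b)
round 1: derive path(c) via R0 from knows(c,b), knows(b,c)
round 1: derive path(d) via R0 from knows(d,b), knows(b,c)
round 1: derive path(g) via R0 from knows(g,c), knows(c,b)
round 1: derive path(h) via R0 from knows(h,a), knows(a,c)
round 1: derive path(i) via R0 from knows(i,c), knows(c,b)
round 2: derive conn(a) via R1 from blue(a,a), path(a)
round 2: derive conn(c) via R1 from blue(c,b), path(b)
round 2: derive conn(d) via R1 from blue(d,h), path(h)
round 2: derive conn(g) via R1 from blue(g,a), path(a)
round 2: derive conn(i) via R1 from blue(i,c), path(c)

conn(a)
conn(c)
conn(d)
conn(g)
conn(i)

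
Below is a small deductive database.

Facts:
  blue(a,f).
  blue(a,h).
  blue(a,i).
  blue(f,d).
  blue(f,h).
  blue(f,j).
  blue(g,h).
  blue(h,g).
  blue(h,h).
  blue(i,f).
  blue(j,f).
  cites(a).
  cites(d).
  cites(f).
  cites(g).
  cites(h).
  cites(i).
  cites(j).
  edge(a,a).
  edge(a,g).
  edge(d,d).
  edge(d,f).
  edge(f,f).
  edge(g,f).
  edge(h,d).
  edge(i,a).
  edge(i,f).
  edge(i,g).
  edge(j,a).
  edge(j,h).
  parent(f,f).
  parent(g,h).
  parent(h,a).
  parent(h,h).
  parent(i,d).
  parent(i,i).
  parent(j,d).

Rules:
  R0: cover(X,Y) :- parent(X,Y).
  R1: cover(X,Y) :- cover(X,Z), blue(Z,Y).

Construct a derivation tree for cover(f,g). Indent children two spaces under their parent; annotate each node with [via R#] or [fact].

cover(f,g)  [via R1]
  cover(f,h)  [via R1]
    cover(f,f)  [via R0]
      parent(f,f)  [fact]
    blue(f,h)  [fact]
  blue(h,g)  [fact]

round 1: derive cover(f,f) via R0 from parent(f,f)
round 1: derive cover(g,h) via R0 from parent(g,h)
round 1: derive cover(h,a) via R0 from parent(h,a)
round 1: derive cover(h,h) via R0 from parent(h,h)
round 1: derive cover(i,d) via R0 from parent(i,d)
round 1: derive cover(i,i) via R0 from parent(i,i)
round 1: derive cover(j,d) via R0 from parent(j,d)
round 2: derive cover(f,d) via R1 from cover(f,f), blue(f,d)
round 2: derive cover(f,h) via R1 from cover(f,f), blue(f,h)
round 2: derive cover(f,j) via R1 from cover(f,f), blue(f,j)
round 2: derive cover(g,g) via R1 from cover(g,h), blue(h,g)
round 2: derive cover(h,f) via R1 from cover(h,a), blue(a,f)
round 2: derive cover(h,g) via R1 from cover(h,h), blue(h,g)
round 2: derive cover(h,i) via R1 from cover(h,a), blue(a,i)
round 2: derive cover(i,f) via R1 from cover(i,i), blue(i,f)
round 3: derive cover(f,g) via R1 from cover(f,h), blue(h,g)
round 3: derive cover(h,d) via R1 from cover(h,f), blue(f,d)
round 3: derive cover(h,j) via R1 from cover(h,f), blue(f,j)
round 3: derive cover(i,h) via R1 from cover(i,f), blue(f,h)
round 3: derive cover(i,j) via R1 from cover(i,f), blue(f,j)
round 4: derive cover(i,g) via R1 from cover(i,h), blue(h,g)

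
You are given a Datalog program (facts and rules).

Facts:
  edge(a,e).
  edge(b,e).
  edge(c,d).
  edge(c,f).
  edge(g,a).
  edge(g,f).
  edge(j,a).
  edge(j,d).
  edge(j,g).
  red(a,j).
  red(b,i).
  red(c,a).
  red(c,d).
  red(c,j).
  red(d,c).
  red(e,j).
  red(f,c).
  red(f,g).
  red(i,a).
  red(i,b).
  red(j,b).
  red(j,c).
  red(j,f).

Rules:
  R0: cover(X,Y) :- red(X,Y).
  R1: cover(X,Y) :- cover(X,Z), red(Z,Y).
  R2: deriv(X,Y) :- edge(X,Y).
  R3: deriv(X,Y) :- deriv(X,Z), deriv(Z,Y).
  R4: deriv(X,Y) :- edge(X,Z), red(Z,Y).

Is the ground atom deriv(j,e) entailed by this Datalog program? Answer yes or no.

round 1: derive deriv(a,e) via R2 from edge(a,e)
round 1: derive deriv(b,e) via R2 from edge(b,e)
round 1: derive deriv(c,d) via R2 from edge(c,d)
round 1: derive deriv(c,f) via R2 from edge(c,f)
round 1: derive deriv(g,a) via R2 from edge(g,a)
round 1: derive deriv(g,f) via R2 from edge(g,f)
round 1: derive deriv(j,a) via R2 from edge(j,a)
round 1: derive deriv(j,d) via R2 from edge(j,d)
round 1: derive deriv(j,g) via R2 from edge(j,g)
round 1: derive deriv(a,j) via R4 from edge(a,e), red(e,j)
round 1: derive deriv(b,j) via R4 from edge(b,e), red(e,j)
round 1: derive deriv(c,c) via R4 from edge(c,d), red(d,c)
round 1: derive deriv(c,g) via R4 from edge(c,f), red(f,g)
round 1: derive deriv(g,c) via R4 from edge(g,f), red(f,c)
round 1: derive deriv(g,g) via R4 from edge(g,f), red(f,g)
round 1: derive deriv(g,j) via R4 from edge(g,a), red(a,j)
round 1: derive deriv(j,c) via R4 from edge(j,d), red(d,c)
round 1: derive deriv(j,j) via R4 from edge(j,a), red(a,j)
round 2: derive deriv(a,a) via R3 from deriv(a,j), deriv(j,a)
round 2: derive deriv(a,c) via R3 from deriv(a,j), deriv(j,c)
round 2: derive deriv(a,d) via R3 from deriv(a,j), deriv(j,d)
round 2: derive deriv(a,g) via R3 from deriv(a,j), deriv(j,g)
round 2: derive deriv(b,a) via R3 from deriv(b,j), deriv(j,a)
round 2: derive deriv(b,c) via R3 from deriv(b,j), deriv(j,c)
round 2: derive deriv(b,d) via R3 from deriv(b,j), deriv(j,d)
round 2: derive deriv(b,g) via R3 from deriv(b,j), deriv(j,g)
round 2: derive deriv(c,a) via R3 from deriv(c,g), deriv(g,a)
round 2: derive deriv(c,j) via R3 from deriv(c,g), deriv(g,j)
round 2: derive deriv(g,d) via R3 from deriv(g,c), deriv(c,d)
round 2: derive deriv(g,e) via R3 from deriv(g,a), deriv(a,e)
round 2: derive deriv(j,e) via R3 from deriv(j,a), deriv(a,e)
round 2: derive deriv(j,f) via R3 from deriv(j,c), deriv(c,f)
round 3: derive deriv(a,f) via R3 from deriv(a,c), deriv(c,f)
round 3: derive deriv(b,f) via R3 from deriv(b,c), deriv(c,f)
round 3: derive deriv(c,e) via R3 from deriv(c,a), deriv(a,e)

yes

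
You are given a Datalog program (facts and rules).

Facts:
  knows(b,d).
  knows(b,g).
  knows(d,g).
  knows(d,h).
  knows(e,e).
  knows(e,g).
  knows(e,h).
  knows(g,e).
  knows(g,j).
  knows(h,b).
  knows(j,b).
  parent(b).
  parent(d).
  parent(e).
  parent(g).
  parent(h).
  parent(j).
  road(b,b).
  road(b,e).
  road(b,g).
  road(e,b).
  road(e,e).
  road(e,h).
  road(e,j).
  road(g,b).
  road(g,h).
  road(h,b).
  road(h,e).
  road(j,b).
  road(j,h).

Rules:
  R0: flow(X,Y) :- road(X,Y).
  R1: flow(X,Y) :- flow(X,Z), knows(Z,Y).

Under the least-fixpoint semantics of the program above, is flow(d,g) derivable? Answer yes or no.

no

round 1: derive flow(b,b) via R0 from road(b,b)
round 1: derive flow(b,e) via R0 from road(b,e)
round 1: derive flow(b,g) via R0 from road(b,g)
round 1: derive flow(e,b) via R0 from road(e,b)
round 1: derive flow(e,e) via R0 from road(e,e)
round 1: derive flow(e,h) via R0 from road(e,h)
round 1: derive flow(e,j) via R0 from road(e,j)
round 1: derive flow(g,b) via R0 from road(g,b)
round 1: derive flow(g,h) via R0 from road(g,h)
round 1: derive flow(h,b) via R0 from road(h,b)
round 1: derive flow(h,e) via R0 from road(h,e)
round 1: derive flow(j,b) via R0 from road(j,b)
round 1: derive flow(j,h) via R0 from road(j,h)
round 2: derive flow(b,d) via R1 from flow(b,b), knows(b,d)
round 2: derive flow(b,h) via R1 from flow(b,e), knows(e,h)
round 2: derive flow(b,j) via R1 from flow(b,g), knows(g,j)
round 2: derive flow(e,d) via R1 from flow(e,b), knows(b,d)
round 2: derive flow(e,g) via R1 from flow(e,b), knows(b,g)
round 2: derive flow(g,d) via R1 from flow(g,b), knows(b,d)
round 2: derive flow(g,g) via R1 from flow(g,b), knows(b,g)
round 2: derive flow(h,d) via R1 from flow(h,b), knows(b,d)
round 2: derive flow(h,g) via R1 from flow(h,b), knows(b,g)
round 2: derive flow(h,h) via R1 from flow(h,e), knows(e,h)
round 2: derive flow(j,d) via R1 from flow(j,b), knows(b,d)
round 2: derive flow(j,g) via R1 from flow(j,b), knows(b,g)
round 3: derive flow(g,e) via R1 from flow(g,g), knows(g,e)
round 3: derive flow(g,j) via R1 from flow(g,g), knows(g,j)
round 3: derive flow(h,j) via R1 from flow(h,g), knows(g,j)
round 3: derive flow(j,e) via R1 from flow(j,g), knows(g,e)
round 3: derive flow(j,j) via R1 from flow(j,g), knows(g,j)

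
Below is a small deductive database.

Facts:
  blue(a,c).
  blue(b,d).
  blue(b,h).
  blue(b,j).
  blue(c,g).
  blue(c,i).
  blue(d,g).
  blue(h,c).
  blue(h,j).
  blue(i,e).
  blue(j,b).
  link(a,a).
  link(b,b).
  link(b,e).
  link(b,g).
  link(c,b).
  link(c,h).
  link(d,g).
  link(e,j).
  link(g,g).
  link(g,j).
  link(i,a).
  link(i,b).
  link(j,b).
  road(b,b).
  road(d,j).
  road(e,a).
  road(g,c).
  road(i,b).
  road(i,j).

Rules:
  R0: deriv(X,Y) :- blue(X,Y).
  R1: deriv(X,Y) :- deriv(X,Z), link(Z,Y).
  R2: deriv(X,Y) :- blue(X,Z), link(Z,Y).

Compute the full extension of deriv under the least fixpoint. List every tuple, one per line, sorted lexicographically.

deriv(a,b)
deriv(a,c)
deriv(a,e)
deriv(a,g)
deriv(a,h)
deriv(a,j)
deriv(b,b)
deriv(b,d)
deriv(b,e)
deriv(b,g)
deriv(b,h)
deriv(b,j)
deriv(c,a)
deriv(c,b)
deriv(c,e)
deriv(c,g)
deriv(c,i)
deriv(c,j)
deriv(d,b)
deriv(d,e)
deriv(d,g)
deriv(d,j)
deriv(h,b)
deriv(h,c)
deriv(h,e)
deriv(h,g)
deriv(h,h)
deriv(h,j)
deriv(i,b)
deriv(i,e)
deriv(i,g)
deriv(i,j)
deriv(j,b)
deriv(j,e)
deriv(j,g)
deriv(j,j)

round 1: derive deriv(a,c) via R0 from blue(a,c)
round 1: derive deriv(b,d) via R0 from blue(b,d)
round 1: derive deriv(b,h) via R0 from blue(b,h)
round 1: derive deriv(b,j) via R0 from blue(b,j)
round 1: derive deriv(c,g) via R0 from blue(c,g)
round 1: derive deriv(c,i) via R0 from blue(c,i)
round 1: derive deriv(d,g) via R0 from blue(d,g)
round 1: derive deriv(h,c) via R0 from blue(h,c)
round 1: derive deriv(h,j) via R0 from blue(h,j)
round 1: derive deriv(i,e) via R0 from blue(i,e)
round 1: derive deriv(j,b) via R0 from blue(j,b)
round 1: derive deriv(a,b) via R2 from blue(a,c), link(c,b)
round 1: derive deriv(a,h) via R2 from blue(a,c), link(c,h)
round 1: derive deriv(b,b) via R2 from blue(b,j), link(j,b)
round 1: derive deriv(b,g) via R2 from blue(b,d), link(d,g)
round 1: derive deriv(c,a) via R2 from blue(c,i), link(i,a)
round 1: derive deriv(c,b) via R2 from blue(c,i), link(i,b)
round 1: derive deriv(c,j) via R2 from blue(c,g), link(g,j)
round 1: derive deriv(d,j) via R2 from blue(d,g), link(g,j)
round 1: derive deriv(h,b) via R2 from blue(h,c), link(c,b)
round 1: derive deriv(h,h) via R2 from blue(h,c), link(c,h)
round 1: derive deriv(i,j) via R2 from blue(i,e), link(e,j)
round 1: derive deriv(j,e) via R2 from blue(j,b), link(b,e)
round 1: derive deriv(j,g) via R2 from blue(j,b), link(b,g)
round 2: derive deriv(a,e) via R1 from deriv(a,b), link(b,e)
round 2: derive deriv(a,g) via R1 from deriv(a,b), link(b,g)
round 2: derive deriv(b,e) via R1 from deriv(b,b), link(b,e)
round 2: derive deriv(c,e) via R1 from deriv(c,b), link(b,e)
round 2: derive deriv(d,b) via R1 from deriv(d,j), link(j,b)
round 2: derive deriv(h,e) via R1 from deriv(h,b), link(b,e)
round 2: derive deriv(h,g) via R1 from deriv(h,b), link(b,g)
round 2: derive deriv(i,b) via R1 from deriv(i,j), link(j,b)
round 2: derive deriv(j,j) via R1 from deriv(j,e), link(e,j)
round 3: derive deriv(a,j) via R1 from deriv(a,e), link(e,j)
round 3: derive deriv(d,e) via R1 from deriv(d,b), link(b,e)
round 3: derive deriv(i,g) via R1 from deriv(i,b), link(b,g)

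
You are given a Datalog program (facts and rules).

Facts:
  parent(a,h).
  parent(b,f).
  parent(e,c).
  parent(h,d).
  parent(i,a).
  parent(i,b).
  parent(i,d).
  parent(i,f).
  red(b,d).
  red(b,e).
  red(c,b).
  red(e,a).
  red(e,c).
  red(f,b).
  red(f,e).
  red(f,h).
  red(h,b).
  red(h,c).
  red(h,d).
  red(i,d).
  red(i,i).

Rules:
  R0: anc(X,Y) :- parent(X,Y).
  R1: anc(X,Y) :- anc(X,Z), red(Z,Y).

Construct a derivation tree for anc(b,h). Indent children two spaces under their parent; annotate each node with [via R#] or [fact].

anc(b,h)  [via R1]
  anc(b,f)  [via R0]
    parent(b,f)  [fact]
  red(f,h)  [fact]

round 1: derive anc(a,h) via R0 from parent(a,h)
round 1: derive anc(b,f) via R0 from parent(b,f)
round 1: derive anc(e,c) via R0 from parent(e,c)
round 1: derive anc(h,d) via R0 from parent(h,d)
round 1: derive anc(i,a) via R0 from parent(i,a)
round 1: derive anc(i,b) via R0 from parent(i,b)
round 1: derive anc(i,d) via R0 from parent(i,d)
round 1: derive anc(i,f) via R0 from parent(i,f)
round 2: derive anc(a,b) via R1 from anc(a,h), red(h,b)
round 2: derive anc(a,c) via R1 from anc(a,h), red(h,c)
round 2: derive anc(a,d) via R1 from anc(a,h), red(h,d)
round 2: derive anc(b,b) via R1 from anc(b,f), red(f,b)
round 2: derive anc(b,e) via R1 from anc(b,f), red(f,e)
round 2: derive anc(b,h) via R1 from anc(b,f), red(f,h)
round 2: derive anc(e,b) via R1 from anc(e,c), red(c,b)
round 2: derive anc(i,e) via R1 from anc(i,b), red(b,e)
round 2: derive anc(i,h) via R1 from anc(i,f), red(f,h)
round 3: derive anc(a,e) via R1 from anc(a,b), red(b,e)
round 3: derive anc(b,a) via R1 from anc(b,e), red(e,a)
round 3: derive anc(b,c) via R1 from anc(b,e), red(e,c)
round 3: derive anc(b,d) via R1 from anc(b,b), red(b,d)
round 3: derive anc(e,d) via R1 from anc(e,b), red(b,d)
round 3: derive anc(e,e) via R1 from anc(e,b), red(b,e)
round 3: derive anc(i,c) via R1 from anc(i,e), red(e,c)
round 4: derive anc(a,a) via R1 from anc(a,e), red(e,a)
round 4: derive anc(e,a) via R1 from anc(e,e), red(e,a)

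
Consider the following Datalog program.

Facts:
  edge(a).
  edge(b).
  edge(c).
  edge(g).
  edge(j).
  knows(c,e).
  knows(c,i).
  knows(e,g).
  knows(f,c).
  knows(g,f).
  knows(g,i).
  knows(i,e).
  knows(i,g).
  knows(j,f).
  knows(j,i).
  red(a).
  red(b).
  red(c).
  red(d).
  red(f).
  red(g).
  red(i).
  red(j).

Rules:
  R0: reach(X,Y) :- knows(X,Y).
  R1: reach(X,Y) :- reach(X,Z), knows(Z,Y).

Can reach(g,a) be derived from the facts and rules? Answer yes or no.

no

round 1: derive reach(c,e) via R0 from knows(c,e)
round 1: derive reach(c,i) via R0 from knows(c,i)
round 1: derive reach(e,g) via R0 from knows(e,g)
round 1: derive reach(f,c) via R0 from knows(f,c)
round 1: derive reach(g,f) via R0 from knows(g,f)
round 1: derive reach(g,i) via R0 from knows(g,i)
round 1: derive reach(i,e) via R0 from knows(i,e)
round 1: derive reach(i,g) via R0 from knows(i,g)
round 1: derive reach(j,f) via R0 from knows(j,f)
round 1: derive reach(j,i) via R0 from knows(j,i)
round 2: derive reach(c,g) via R1 from reach(c,e), knows(e,g)
round 2: derive reach(e,f) via R1 from reach(e,g), knows(g,f)
round 2: derive reach(e,i) via R1 from reach(e,g), knows(g,i)
round 2: derive reach(f,e) via R1 from reach(f,c), knows(c,e)
round 2: derive reach(f,i) via R1 from reach(f,c), knows(c,i)
round 2: derive reach(g,c) via R1 from reach(g,f), knows(f,c)
round 2: derive reach(g,e) via R1 from reach(g,i), knows(i,e)
round 2: derive reach(g,g) via R1 from reach(g,i), knows(i,g)
round 2: derive reach(i,f) via R1 from reach(i,g), knows(g,f)
round 2: derive reach(i,i) via R1 from reach(i,g), knows(g,i)
round 2: derive reach(j,c) via R1 from reach(j,f), knows(f,c)
round 2: derive reach(j,e) via R1 from reach(j,i), knows(i,e)
round 2: derive reach(j,g) via R1 from reach(j,i), knows(i,g)
round 3: derive reach(c,f) via R1 from reach(c,g), knows(g,f)
round 3: derive reach(e,c) via R1 from reach(e,f), knows(f,c)
round 3: derive reach(e,e) via R1 from reach(e,i), knows(i,e)
round 3: derive reach(f,g) via R1 from reach(f,e), knows(e,g)
round 3: derive reach(i,c) via R1 from reach(i,f), knows(f,c)
round 4: derive reach(c,c) via R1 from reach(c,f), knows(f,c)
round 4: derive reach(f,f) via R1 from reach(f,g), knows(g,f)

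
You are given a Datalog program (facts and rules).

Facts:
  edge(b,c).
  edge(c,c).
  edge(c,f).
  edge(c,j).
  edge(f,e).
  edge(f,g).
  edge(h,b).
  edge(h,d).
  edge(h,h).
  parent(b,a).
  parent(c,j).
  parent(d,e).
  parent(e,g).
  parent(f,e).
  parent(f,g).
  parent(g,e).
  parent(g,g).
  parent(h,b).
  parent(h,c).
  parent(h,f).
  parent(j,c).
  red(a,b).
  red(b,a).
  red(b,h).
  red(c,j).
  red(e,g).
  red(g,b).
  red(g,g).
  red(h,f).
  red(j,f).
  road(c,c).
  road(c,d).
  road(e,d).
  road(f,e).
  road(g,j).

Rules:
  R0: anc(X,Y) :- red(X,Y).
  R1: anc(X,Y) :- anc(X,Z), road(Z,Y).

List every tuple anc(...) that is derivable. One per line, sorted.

anc(a,b)
anc(b,a)
anc(b,h)
anc(c,j)
anc(e,g)
anc(e,j)
anc(g,b)
anc(g,g)
anc(g,j)
anc(h,d)
anc(h,e)
anc(h,f)
anc(j,d)
anc(j,e)
anc(j,f)

round 1: derive anc(a,b) via R0 from red(a,b)
round 1: derive anc(b,a) via R0 from red(b,a)
round 1: derive anc(b,h) via R0 from red(b,h)
round 1: derive anc(c,j) via R0 from red(c,j)
round 1: derive anc(e,g) via R0 from red(e,g)
round 1: derive anc(g,b) via R0 from red(g,b)
round 1: derive anc(g,g) via R0 from red(g,g)
round 1: derive anc(h,f) via R0 from red(h,f)
round 1: derive anc(j,f) via R0 from red(j,f)
round 2: derive anc(e,j) via R1 from anc(e,g), road(g,j)
round 2: derive anc(g,j) via R1 from anc(g,g), road(g,j)
round 2: derive anc(h,e) via R1 from anc(h,f), road(f,e)
round 2: derive anc(j,e) via R1 from anc(j,f), road(f,e)
round 3: derive anc(h,d) via R1 from anc(h,e), road(e,d)
round 3: derive anc(j,d) via R1 from anc(j,e), road(e,d)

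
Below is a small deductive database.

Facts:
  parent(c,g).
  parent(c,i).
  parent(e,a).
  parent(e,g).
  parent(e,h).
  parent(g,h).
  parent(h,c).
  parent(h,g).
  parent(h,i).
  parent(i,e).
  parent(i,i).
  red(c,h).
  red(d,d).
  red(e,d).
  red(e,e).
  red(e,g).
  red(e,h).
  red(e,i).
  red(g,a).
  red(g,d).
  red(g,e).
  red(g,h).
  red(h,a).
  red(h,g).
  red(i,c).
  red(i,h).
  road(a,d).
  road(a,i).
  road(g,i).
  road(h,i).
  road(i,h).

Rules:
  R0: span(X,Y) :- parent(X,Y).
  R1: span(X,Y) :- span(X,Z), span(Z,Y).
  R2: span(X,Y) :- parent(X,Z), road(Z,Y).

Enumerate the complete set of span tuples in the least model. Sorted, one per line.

span(c,a)
span(c,c)
span(c,d)
span(c,e)
span(c,g)
span(c,h)
span(c,i)
span(e,a)
span(e,c)
span(e,d)
span(e,e)
span(e,g)
span(e,h)
span(e,i)
span(g,a)
span(g,c)
span(g,d)
span(g,e)
span(g,g)
span(g,h)
span(g,i)
span(h,a)
span(h,c)
span(h,d)
span(h,e)
span(h,g)
span(h,h)
span(h,i)
span(i,a)
span(i,c)
span(i,d)
span(i,e)
span(i,g)
span(i,h)
span(i,i)

round 1: derive span(c,g) via R0 from parent(c,g)
round 1: derive span(c,i) via R0 from parent(c,i)
round 1: derive span(e,a) via R0 from parent(e,a)
round 1: derive span(e,g) via R0 from parent(e,g)
round 1: derive span(e,h) via R0 from parent(e,h)
round 1: derive span(g,h) via R0 from parent(g,h)
round 1: derive span(h,c) via R0 from parent(h,c)
round 1: derive span(h,g) via R0 from parent(h,g)
round 1: derive span(h,i) via R0 from parent(h,i)
round 1: derive span(i,e) via R0 from parent(i,e)
round 1: derive span(i,i) via R0 from parent(i,i)
round 1: derive span(c,h) via R2 from parent(c,i), road(i,h)
round 1: derive span(e,d) via R2 from parent(e,a), road(a,d)
round 1: derive span(e,i) via R2 from parent(e,a), road(a,i)
round 1: derive span(g,i) via R2 from parent(g,h), road(h,i)
round 1: derive span(h,h) via R2 from parent(h,i), road(i,h)
round 1: derive span(i,h) via R2 from parent(i,i), road(i,h)
round 2: derive span(c,c) via R1 from span(c,h), span(h,c)
round 2: derive span(c,e) via R1 from span(c,i), span(i,e)
round 2: derive span(e,c) via R1 from span(e,h), span(h,c)
round 2: derive span(e,e) via R1 from span(e,i), span(i,e)
round 2: derive span(g,c) via R1 from span(g,h), span(h,c)
round 2: derive span(g,e) via R1 from span(g,i), span(i,e)
round 2: derive span(g,g) via R1 from span(g,h), span(h,g)
round 2: derive span(h,e) via R1 from span(h,i), span(i,e)
round 2: derive span(i,a) via R1 from span(i,e), span(e,a)
round 2: derive span(i,c) via R1 from span(i,h), span(h,c)
round 2: derive span(i,d) via R1 from span(i,e), span(e,d)
round 2: derive span(i,g) via R1 from span(i,e), span(e,g)
round 3: derive span(c,a) via R1 from span(c,e), span(e,a)
round 3: derive span(c,d) via R1 from span(c,e), span(e,d)
round 3: derive span(g,a) via R1 from span(g,e), span(e,a)
round 3: derive span(g,d) via R1 from span(g,e), span(e,d)
round 3: derive span(h,a) via R1 from span(h,e), span(e,a)
round 3: derive span(h,d) via R1 from span(h,e), span(e,d)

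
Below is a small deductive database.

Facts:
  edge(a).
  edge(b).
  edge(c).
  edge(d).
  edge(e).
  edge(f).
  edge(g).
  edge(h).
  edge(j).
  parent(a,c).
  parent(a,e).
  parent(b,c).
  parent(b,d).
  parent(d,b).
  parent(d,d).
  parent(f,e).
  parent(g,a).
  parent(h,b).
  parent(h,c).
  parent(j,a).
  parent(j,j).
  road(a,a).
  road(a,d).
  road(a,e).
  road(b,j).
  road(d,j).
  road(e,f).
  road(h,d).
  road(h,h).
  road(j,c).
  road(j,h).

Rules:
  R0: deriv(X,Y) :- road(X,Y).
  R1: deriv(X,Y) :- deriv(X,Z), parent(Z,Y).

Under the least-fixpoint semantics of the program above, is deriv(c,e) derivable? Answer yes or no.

no

round 1: derive deriv(a,a) via R0 from road(a,a)
round 1: derive deriv(a,d) via R0 from road(a,d)
round 1: derive deriv(a,e) via R0 from road(a,e)
round 1: derive deriv(b,j) via R0 from road(b,j)
round 1: derive deriv(d,j) via R0 from road(d,j)
round 1: derive deriv(e,f) via R0 from road(e,f)
round 1: derive deriv(h,d) via R0 from road(h,d)
round 1: derive deriv(h,h) via R0 from road(h,h)
round 1: derive deriv(j,c) via R0 from road(j,c)
round 1: derive deriv(j,h) via R0 from road(j,h)
round 2: derive deriv(a,b) via R1 from deriv(a,d), parent(d,b)
round 2: derive deriv(a,c) via R1 from deriv(a,a), parent(a,c)
round 2: derive deriv(b,a) via R1 from deriv(b,j), parent(j,a)
round 2: derive deriv(d,a) via R1 from deriv(d,j), parent(j,a)
round 2: derive deriv(e,e) via R1 from deriv(e,f), parent(f,e)
round 2: derive deriv(h,b) via R1 from deriv(h,d), parent(d,b)
round 2: derive deriv(h,c) via R1 from deriv(h,h), parent(h,c)
round 2: derive deriv(j,b) via R1 from deriv(j,h), parent(h,b)
round 3: derive deriv(b,c) via R1 from deriv(b,a), parent(a,c)
round 3: derive deriv(b,e) via R1 from deriv(b,a), parent(a,e)
round 3: derive deriv(d,c) via R1 from deriv(d,a), parent(a,c)
round 3: derive deriv(d,e) via R1 from deriv(d,a), parent(a,e)
round 3: derive deriv(j,d) via R1 from deriv(j,b), parent(b,d)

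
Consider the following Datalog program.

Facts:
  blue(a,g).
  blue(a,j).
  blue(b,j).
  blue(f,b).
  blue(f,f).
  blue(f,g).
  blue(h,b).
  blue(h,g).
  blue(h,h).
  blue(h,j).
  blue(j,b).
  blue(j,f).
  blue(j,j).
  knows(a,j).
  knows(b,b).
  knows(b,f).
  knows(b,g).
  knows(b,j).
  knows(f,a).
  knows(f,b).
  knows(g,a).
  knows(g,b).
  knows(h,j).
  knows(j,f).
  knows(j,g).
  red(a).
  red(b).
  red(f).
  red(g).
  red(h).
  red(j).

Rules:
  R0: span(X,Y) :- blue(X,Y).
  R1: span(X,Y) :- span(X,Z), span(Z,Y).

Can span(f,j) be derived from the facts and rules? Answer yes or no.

round 1: derive span(a,g) via R0 from blue(a,g)
round 1: derive span(a,j) via R0 from blue(a,j)
round 1: derive span(b,j) via R0 from blue(b,j)
round 1: derive span(f,b) via R0 from blue(f,b)
round 1: derive span(f,f) via R0 from blue(f,f)
round 1: derive span(f,g) via R0 from blue(f,g)
round 1: derive span(h,b) via R0 from blue(h,b)
round 1: derive span(h,g) via R0 from blue(h,g)
round 1: derive span(h,h) via R0 from blue(h,h)
round 1: derive span(h,j) via R0 from blue(h,j)
round 1: derive span(j,b) via R0 from blue(j,b)
round 1: derive span(j,f) via R0 from blue(j,f)
round 1: derive span(j,j) via R0 from blue(j,j)
round 2: derive span(a,b) via R1 from span(a,j), span(j,b)
round 2: derive span(a,f) via R1 from span(a,j), span(j,f)
round 2: derive span(b,b) via R1 from span(b,j), span(j,b)
round 2: derive span(b,f) via R1 from span(b,j), span(j,f)
round 2: derive span(f,j) via R1 from span(f,b), span(b,j)
round 2: derive span(h,f) via R1 from span(h,j), span(j,f)
round 2: derive span(j,g) via R1 from span(j,f), span(f,g)
round 3: derive span(b,g) via R1 from span(b,f), span(f,g)

yes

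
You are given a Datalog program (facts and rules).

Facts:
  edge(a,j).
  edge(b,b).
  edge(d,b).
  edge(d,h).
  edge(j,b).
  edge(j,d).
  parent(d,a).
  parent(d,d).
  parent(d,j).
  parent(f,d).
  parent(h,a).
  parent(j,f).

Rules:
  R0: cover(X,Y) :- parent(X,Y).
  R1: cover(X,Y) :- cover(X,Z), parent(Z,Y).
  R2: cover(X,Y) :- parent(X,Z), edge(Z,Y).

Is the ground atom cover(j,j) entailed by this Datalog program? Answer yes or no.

yes

round 1: derive cover(d,a) via R0 from parent(d,a)
round 1: derive cover(d,d) via R0 from parent(d,d)
round 1: derive cover(d,j) via R0 from parent(d,j)
round 1: derive cover(f,d) via R0 from parent(f,d)
round 1: derive cover(h,a) via R0 from parent(h,a)
round 1: derive cover(j,f) via R0 from parent(j,f)
round 1: derive cover(d,b) via R2 from parent(d,d), edge(d,b)
round 1: derive cover(d,h) via R2 from parent(d,d), edge(d,h)
round 1: derive cover(f,b) via R2 from parent(f,d), edge(d,b)
round 1: derive cover(f,h) via R2 from parent(f,d), edge(d,h)
round 1: derive cover(h,j) via R2 from parent(h,a), edge(a,j)
round 2: derive cover(d,f) via R1 from cover(d,j), parent(j,f)
round 2: derive cover(f,a) via R1 from cover(f,d), parent(d,a)
round 2: derive cover(f,j) via R1 from cover(f,d), parent(d,j)
round 2: derive cover(h,f) via R1 from cover(h,j), parent(j,f)
round 2: derive cover(j,d) via R1 from cover(j,f), parent(f,d)
round 3: derive cover(f,f) via R1 from cover(f,j), parent(j,f)
round 3: derive cover(h,d) via R1 from cover(h,f), parent(f,d)
round 3: derive cover(j,a) via R1 from cover(j,d), parent(d,a)
round 3: derive cover(j,j) via R1 from cover(j,d), parent(d,j)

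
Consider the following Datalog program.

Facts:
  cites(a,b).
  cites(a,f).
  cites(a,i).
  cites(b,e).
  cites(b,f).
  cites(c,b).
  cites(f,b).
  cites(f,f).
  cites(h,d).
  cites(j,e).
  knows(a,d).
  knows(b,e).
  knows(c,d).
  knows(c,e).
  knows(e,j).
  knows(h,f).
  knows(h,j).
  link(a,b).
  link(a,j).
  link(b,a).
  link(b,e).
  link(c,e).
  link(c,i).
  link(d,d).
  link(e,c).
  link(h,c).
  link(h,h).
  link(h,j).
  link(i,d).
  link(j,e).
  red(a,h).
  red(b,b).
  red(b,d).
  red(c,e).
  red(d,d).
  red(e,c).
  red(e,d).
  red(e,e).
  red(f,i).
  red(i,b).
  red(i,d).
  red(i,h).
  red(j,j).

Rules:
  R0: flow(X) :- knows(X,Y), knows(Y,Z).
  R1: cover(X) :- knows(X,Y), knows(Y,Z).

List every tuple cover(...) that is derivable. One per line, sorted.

round 1: derive cover(b) via R1 from knows(b,e), knows(e,j)
round 1: derive cover(c) via R1 from knows(c,e), knows(e,j)

cover(b)
cover(c)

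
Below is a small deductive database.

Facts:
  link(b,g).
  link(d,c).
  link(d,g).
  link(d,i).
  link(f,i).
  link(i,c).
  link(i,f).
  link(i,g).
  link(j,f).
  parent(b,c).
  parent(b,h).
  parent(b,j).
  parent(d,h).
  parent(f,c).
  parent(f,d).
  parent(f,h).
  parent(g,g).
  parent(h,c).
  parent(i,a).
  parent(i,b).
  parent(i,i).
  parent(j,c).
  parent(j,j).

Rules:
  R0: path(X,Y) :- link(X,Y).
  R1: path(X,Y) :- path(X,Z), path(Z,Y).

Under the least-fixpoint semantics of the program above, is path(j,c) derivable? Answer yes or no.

yes

round 1: derive path(b,g) via R0 from link(b,g)
round 1: derive path(d,c) via R0 from link(d,c)
round 1: derive path(d,g) via R0 from link(d,g)
round 1: derive path(d,i) via R0 from link(d,i)
round 1: derive path(f,i) via R0 from link(f,i)
round 1: derive path(i,c) via R0 from link(i,c)
round 1: derive path(i,f) via R0 from link(i,f)
round 1: derive path(i,g) via R0 from link(i,g)
round 1: derive path(j,f) via R0 from link(j,f)
round 2: derive path(d,f) via R1 from path(d,i), path(i,f)
round 2: derive path(f,c) via R1 from path(f,i), path(i,c)
round 2: derive path(f,f) via R1 from path(f,i), path(i,f)
round 2: derive path(f,g) via R1 from path(f,i), path(i,g)
round 2: derive path(i,i) via R1 from path(i,f), path(f,i)
round 2: derive path(j,i) via R1 from path(j,f), path(f,i)
round 3: derive path(j,c) via R1 from path(j,f), path(f,c)
round 3: derive path(j,g) via R1 from path(j,f), path(f,g)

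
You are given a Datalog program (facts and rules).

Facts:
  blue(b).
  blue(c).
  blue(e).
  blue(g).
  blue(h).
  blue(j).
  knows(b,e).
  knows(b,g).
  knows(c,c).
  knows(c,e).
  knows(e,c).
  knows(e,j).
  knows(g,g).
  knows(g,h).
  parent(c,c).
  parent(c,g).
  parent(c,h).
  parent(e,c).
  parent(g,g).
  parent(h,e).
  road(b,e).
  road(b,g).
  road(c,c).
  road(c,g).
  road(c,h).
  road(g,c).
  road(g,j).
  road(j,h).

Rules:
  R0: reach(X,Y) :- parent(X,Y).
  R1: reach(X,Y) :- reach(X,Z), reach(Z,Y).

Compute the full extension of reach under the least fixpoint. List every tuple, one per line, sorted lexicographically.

reach(c,c)
reach(c,e)
reach(c,g)
reach(c,h)
reach(e,c)
reach(e,e)
reach(e,g)
reach(e,h)
reach(g,g)
reach(h,c)
reach(h,e)
reach(h,g)
reach(h,h)

round 1: derive reach(c,c) via R0 from parent(c,c)
round 1: derive reach(c,g) via R0 from parent(c,g)
round 1: derive reach(c,h) via R0 from parent(c,h)
round 1: derive reach(e,c) via R0 from parent(e,c)
round 1: derive reach(g,g) via R0 from parent(g,g)
round 1: derive reach(h,e) via R0 from parent(h,e)
round 2: derive reach(c,e) via R1 from reach(c,h), reach(h,e)
round 2: derive reach(e,g) via R1 from reach(e,c), reach(c,g)
round 2: derive reach(e,h) via R1 from reach(e,c), reach(c,h)
round 2: derive reach(h,c) via R1 from reach(h,e), reach(e,c)
round 3: derive reach(e,e) via R1 from reach(e,c), reach(c,e)
round 3: derive reach(h,g) via R1 from reach(h,c), reach(c,g)
round 3: derive reach(h,h) via R1 from reach(h,c), reach(c,h)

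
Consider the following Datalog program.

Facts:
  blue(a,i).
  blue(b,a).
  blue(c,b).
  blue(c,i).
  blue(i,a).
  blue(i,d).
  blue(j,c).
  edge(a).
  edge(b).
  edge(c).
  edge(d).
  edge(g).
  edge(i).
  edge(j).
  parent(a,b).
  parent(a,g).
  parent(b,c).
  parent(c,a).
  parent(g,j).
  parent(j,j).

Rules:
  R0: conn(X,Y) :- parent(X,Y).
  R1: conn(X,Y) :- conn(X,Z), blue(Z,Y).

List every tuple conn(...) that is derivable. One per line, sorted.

round 1: derive conn(a,b) via R0 from parent(a,b)
round 1: derive conn(a,g) via R0 from parent(a,g)
round 1: derive conn(b,c) via R0 from parent(b,c)
round 1: derive conn(c,a) via R0 from parent(c,a)
round 1: derive conn(g,j) via R0 from parent(g,j)
round 1: derive conn(j,j) via R0 from parent(j,j)
round 2: derive conn(a,a) via R1 from conn(a,b), blue(b,a)
round 2: derive conn(b,b) via R1 from conn(b,c), blue(c,b)
round 2: derive conn(b,i) via R1 from conn(b,c), blue(c,i)
round 2: derive conn(c,i) via R1 from conn(c,a), blue(a,i)
round 2: derive conn(g,c) via R1 from conn(g,j), blue(j,c)
round 2: derive conn(j,c) via R1 from conn(j,j), blue(j,c)
round 3: derive conn(a,i) via R1 from conn(a,a), blue(a,i)
round 3: derive conn(b,a) via R1 from conn(b,b), blue(b,a)
round 3: derive conn(b,d) via R1 from conn(b,i), blue(i,d)
round 3: derive conn(c,d) via R1 from conn(c,i), blue(i,d)
round 3: derive conn(g,b) via R1 from conn(g,c), blue(c,b)
round 3: derive conn(g,i) via R1 from conn(g,c), blue(c,i)
round 3: derive conn(j,b) via R1 from conn(j,c), blue(c,b)
round 3: derive conn(j,i) via R1 from conn(j,c), blue(c,i)
round 4: derive conn(a,d) via R1 from conn(a,i), blue(i,d)
round 4: derive conn(g,a) via R1 from conn(g,b), blue(b,a)
round 4: derive conn(g,d) via R1 from conn(g,i), blue(i,d)
round 4: derive conn(j,a) via R1 from conn(j,b), blue(b,a)
round 4: derive conn(j,d) via R1 from conn(j,i), blue(i,d)

conn(a,a)
conn(a,b)
conn(a,d)
conn(a,g)
conn(a,i)
conn(b,a)
conn(b,b)
conn(b,c)
conn(b,d)
conn(b,i)
conn(c,a)
conn(c,d)
conn(c,i)
conn(g,a)
conn(g,b)
conn(g,c)
conn(g,d)
conn(g,i)
conn(g,j)
conn(j,a)
conn(j,b)
conn(j,c)
conn(j,d)
conn(j,i)
conn(j,j)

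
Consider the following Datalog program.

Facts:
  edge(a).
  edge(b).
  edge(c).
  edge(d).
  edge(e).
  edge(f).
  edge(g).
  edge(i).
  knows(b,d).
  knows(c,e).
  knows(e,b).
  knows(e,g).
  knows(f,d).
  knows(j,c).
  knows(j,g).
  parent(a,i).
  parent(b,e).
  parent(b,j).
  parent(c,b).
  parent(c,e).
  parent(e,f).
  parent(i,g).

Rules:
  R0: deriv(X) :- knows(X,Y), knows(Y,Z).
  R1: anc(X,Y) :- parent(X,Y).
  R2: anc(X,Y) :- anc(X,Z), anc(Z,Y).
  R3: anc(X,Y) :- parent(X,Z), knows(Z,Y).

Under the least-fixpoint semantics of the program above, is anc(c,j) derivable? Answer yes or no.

round 1: derive anc(a,i) via R1 from parent(a,i)
round 1: derive anc(b,e) via R1 from parent(b,e)
round 1: derive anc(b,j) via R1 from parent(b,j)
round 1: derive anc(c,b) via R1 from parent(c,b)
round 1: derive anc(c,e) via R1 from parent(c,e)
round 1: derive anc(e,f) via R1 from parent(e,f)
round 1: derive anc(i,g) via R1 from parent(i,g)
round 1: derive anc(b,b) via R3 from parent(b,e), knows(e,b)
round 1: derive anc(b,c) via R3 from parent(b,j), knows(j,c)
round 1: derive anc(b,g) via R3 from parent(b,e), knows(e,g)
round 1: derive anc(c,d) via R3 from parent(c,b), knows(b,d)
round 1: derive anc(c,g) via R3 from parent(c,e), knows(e,g)
round 1: derive anc(e,d) via R3 from parent(e,f), knows(f,d)
round 2: derive anc(a,g) via R2 from anc(a,i), anc(i,g)
round 2: derive anc(b,d) via R2 from anc(b,c), anc(c,d)
round 2: derive anc(b,f) via R2 from anc(b,e), anc(e,f)
round 2: derive anc(c,c) via R2 from anc(c,b), anc(b,c)
round 2: derive anc(c,f) via R2 from anc(c,e), anc(e,f)
round 2: derive anc(c,j) via R2 from anc(c,b), anc(b,j)

yes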